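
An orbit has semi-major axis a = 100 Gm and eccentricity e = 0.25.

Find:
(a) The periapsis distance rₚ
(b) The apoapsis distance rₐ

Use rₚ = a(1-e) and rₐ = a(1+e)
a = 100 Gm = 1 × 10^11 m
e = 0.25:  1 − e = 0.75,  1 + e = 1.25
(a) rₚ = a(1 − e) = 1 × 10^11 m × 0.75 = 7.5 × 10^10 m ≈ 75 Gm
(b) rₐ = a(1 + e) = 1 × 10^11 m × 1.25 = 1.25 × 10^11 m ≈ 125 Gm

Final answer:
(a) rₚ = 75 Gm
(b) rₐ = 125 Gm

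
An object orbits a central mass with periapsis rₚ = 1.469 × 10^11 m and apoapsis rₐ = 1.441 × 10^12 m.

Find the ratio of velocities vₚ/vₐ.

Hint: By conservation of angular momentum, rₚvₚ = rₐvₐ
rₚ = 1.469 × 10^11 m
rₐ = 1.441 × 10^12 m
rₚvₚ = rₐvₐ  ⇒  vₚ/vₐ = rₐ/rₚ
vₚ/vₐ = (1.441 × 10^12) / (1.469 × 10^11) = 9.80939

Final answer: vₚ/vₐ = 9.809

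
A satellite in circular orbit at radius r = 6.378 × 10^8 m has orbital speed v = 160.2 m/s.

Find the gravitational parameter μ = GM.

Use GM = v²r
r = 6.378 × 10^8 m
v = 160.2 m/s
v² = 25664 m²/s²
GM = v²r = 25664 × 6.378 × 10^8 = 1.63685 × 10^13 m³/s²
GM ≈ 1.637 × 10^13 m³/s²

Final answer: GM = 1.637 × 10^13 m³/s²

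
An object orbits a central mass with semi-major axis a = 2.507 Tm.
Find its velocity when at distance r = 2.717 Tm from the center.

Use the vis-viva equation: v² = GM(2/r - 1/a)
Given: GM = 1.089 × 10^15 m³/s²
a = 2.507 Tm = 2.507 × 10^12 m
r = 2.717 Tm = 2.717 × 10^12 m
GM = 1.089 × 10^15 m³/s²
2/r − 1/a = 7.36106 × 10^-13 − 3.98883 × 10^-13 = 3.37223 × 10^-13 m⁻¹
v² = GM (2/r − 1/a) = 367.236 m²/s²
v = 19.1634 m/s ≈ 19.16 m/s

Final answer: 19.16 m/s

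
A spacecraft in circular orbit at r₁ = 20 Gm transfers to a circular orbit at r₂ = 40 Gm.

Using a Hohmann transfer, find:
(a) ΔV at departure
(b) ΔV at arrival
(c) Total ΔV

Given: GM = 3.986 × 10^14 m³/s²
r₁ = 20 Gm = 2 × 10^10 m
r₂ = 40 Gm = 4 × 10^10 m
GM = 3.986 × 10^14 m³/s²
Transfer ellipse: a_t = (r₁ + r₂)/2 = 3 × 10^10 m
Circular speed at r₁: v₁ = √(GM/r₁) = 141.174 m/s
Transfer speed at r₁ (periapsis): v₁ₜ = √(GM(2/r₁ − 1/a_t)) = 163.013 m/s
(a) ΔV₁ = v₁ₜ − v₁ = 21.8396 m/s ≈ 21.84 m/s
Circular speed at r₂: v₂ = √(GM/r₂) = 99.8248 m/s
Transfer speed at r₂ (apoapsis): v₂ₜ = √(GM(2/r₂ − 1/a_t)) = 81.5066 m/s
(b) ΔV₂ = v₂ − v₂ₜ = 18.3182 m/s ≈ 18.32 m/s
(c) ΔV_total = ΔV₁ + ΔV₂ = 40.1578 m/s ≈ 40.16 m/s

Final answer:
(a) ΔV₁ = 21.84 m/s
(b) ΔV₂ = 18.32 m/s
(c) ΔV_total = 40.16 m/s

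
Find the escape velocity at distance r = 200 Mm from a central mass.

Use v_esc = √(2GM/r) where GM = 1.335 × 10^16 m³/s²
r = 200 Mm = 2 × 10^8 m
GM = 1.335 × 10^16 m³/s²
2GM/r = 2 × (1.335 × 10^16) / (2 × 10^8) = 1.335 × 10^8 m²/s²
v_esc = √(2GM/r) = 11554.2 m/s ≈ 11.55 km/s

Final answer: 11.55 km/s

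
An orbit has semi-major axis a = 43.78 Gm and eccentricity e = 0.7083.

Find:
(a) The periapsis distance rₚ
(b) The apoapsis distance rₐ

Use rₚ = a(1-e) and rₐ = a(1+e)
a = 43.78 Gm = 4.378 × 10^10 m
e = 0.7083:  1 − e = 0.2917,  1 + e = 1.7083
(a) rₚ = a(1 − e) = 4.378 × 10^10 m × 0.2917 = 1.27706 × 10^10 m ≈ 12.77 Gm
(b) rₐ = a(1 + e) = 4.378 × 10^10 m × 1.7083 = 7.47894 × 10^10 m ≈ 74.79 Gm

Final answer:
(a) rₚ = 12.77 Gm
(b) rₐ = 74.79 Gm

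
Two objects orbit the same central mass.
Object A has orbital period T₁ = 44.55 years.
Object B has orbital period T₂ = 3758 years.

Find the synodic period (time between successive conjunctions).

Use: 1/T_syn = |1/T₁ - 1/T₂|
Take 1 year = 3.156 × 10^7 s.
T₁ = 44.55 years = 1.406 × 10^9 s
T₂ = 3758 years = 1.18602 × 10^11 s
1/T₁ = 7.11239 × 10^-10 s⁻¹
1/T₂ = 8.43153 × 10^-12 s⁻¹
|1/T₁ − 1/T₂| = 7.02807 × 10^-10 s⁻¹
T_syn = 1 / |1/T₁ − 1/T₂| = 1.42287 × 10^9 s ≈ 45.08 years

Final answer: T_syn = 45.08 years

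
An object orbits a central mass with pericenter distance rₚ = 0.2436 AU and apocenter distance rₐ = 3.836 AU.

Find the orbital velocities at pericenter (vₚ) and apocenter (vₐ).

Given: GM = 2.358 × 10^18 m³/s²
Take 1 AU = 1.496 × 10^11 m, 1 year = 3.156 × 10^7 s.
rₚ = 0.2436 AU = 3.64426 × 10^10 m
rₐ = 3.836 AU = 5.73866 × 10^11 m
GM = 2.358 × 10^18 m³/s²
a = (rₚ + rₐ)/2 = 3.05154 × 10^11 m
Vis-viva: v² = GM (2/r − 1/a)
vₚ² = 2.358 × 10^18 × (5.48809 × 10^-11 − 3.27703 × 10^-12) = 1.21682 × 10^8 m²/s²
vₚ = 11031 m/s ≈ 2.327 AU/year
vₐ² = 2.358 × 10^18 × (3.48514 × 10^-12 − 3.27703 × 10^-12) = 490708 m²/s²
vₐ = 700.506 m/s ≈ 0.1478 AU/year

Final answer: vₚ = 2.327 AU/year, vₐ = 0.1478 AU/year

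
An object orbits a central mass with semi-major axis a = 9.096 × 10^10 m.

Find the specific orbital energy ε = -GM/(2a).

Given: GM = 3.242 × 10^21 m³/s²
a = 9.096 × 10^10 m
GM = 3.242 × 10^21 m³/s²
2a = 1.8192 × 10^11 m
ε = −GM/(2a) = -1.7821 × 10^10 J/kg ≈ -17.82 GJ/kg

Final answer: -17.82 GJ/kg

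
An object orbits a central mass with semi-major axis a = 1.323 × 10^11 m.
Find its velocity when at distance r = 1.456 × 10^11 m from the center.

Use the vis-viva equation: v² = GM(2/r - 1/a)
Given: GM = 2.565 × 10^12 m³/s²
a = 1.323 × 10^11 m
r = 1.456 × 10^11 m
GM = 2.565 × 10^12 m³/s²
2/r − 1/a = 1.37363 × 10^-11 − 7.55858 × 10^-12 = 6.17768 × 10^-12 m⁻¹
v² = GM (2/r − 1/a) = 15.8458 m²/s²
v = 3.98067 m/s ≈ 3.981 m/s

Final answer: 3.981 m/s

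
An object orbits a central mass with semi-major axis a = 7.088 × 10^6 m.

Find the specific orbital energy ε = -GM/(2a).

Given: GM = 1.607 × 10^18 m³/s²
a = 7.088 × 10^6 m
GM = 1.607 × 10^18 m³/s²
2a = 1.4176 × 10^7 m
ε = −GM/(2a) = -1.13361 × 10^11 J/kg ≈ -113.4 GJ/kg

Final answer: -113.4 GJ/kg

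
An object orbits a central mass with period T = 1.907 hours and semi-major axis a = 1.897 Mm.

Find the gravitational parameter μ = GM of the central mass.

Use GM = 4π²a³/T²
T = 1.907 hours = 6865.2 s
a = 1.897 Mm = 1.897 × 10^6 m
a³ = 6.82656 × 10^18 m³
T² = 4.7131 × 10^7 s²
GM = 4π² × (6.82656 × 10^18) / (4.7131 × 10^7) = 5.71815 × 10^12 m³/s²
GM ≈ 5.718 × 10^12 m³/s²

Final answer: GM = 5.718 × 10^12 m³/s²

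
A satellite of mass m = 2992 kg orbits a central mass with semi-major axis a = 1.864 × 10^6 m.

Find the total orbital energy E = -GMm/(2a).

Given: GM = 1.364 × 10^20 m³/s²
a = 1.864 × 10^6 m
GM = 1.364 × 10^20 m³/s²
2a = 3.728 × 10^6 m
GMm = 1.364 × 10^20 × 2992 = 4.08109 × 10^23 m³·kg/s²
E = −GMm/(2a) = -1.09471 × 10^17 J ≈ -109.5 PJ

Final answer: -109.5 PJ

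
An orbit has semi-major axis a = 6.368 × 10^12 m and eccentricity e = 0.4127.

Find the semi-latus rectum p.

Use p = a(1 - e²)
a = 6.368 × 10^12 m
e = 0.4127,  e² = 0.170321,  1 − e² = 0.829679
p = a(1 − e²) = 6.368 × 10^12 m × 0.829679 = 5.28339 × 10^12 m ≈ 5.283 × 10^12 m

Final answer: p = 5.283 × 10^12 m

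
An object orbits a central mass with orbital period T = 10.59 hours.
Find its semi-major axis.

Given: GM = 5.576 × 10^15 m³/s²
T = 10.59 hours = 38124 s
GM = 5.576 × 10^15 m³/s²
Kepler's third law: a³ = GM T² / (4π²)
T² = 1.45344 × 10^9 s²
a³ = (5.576 × 10^15) × (1.45344 × 10^9) / (4π²) = 2.05286 × 10^23 m³
a = (a³)^(1/3) = 5.89911 × 10^7 m ≈ 5.899 × 10^7 m

Final answer: 5.899 × 10^7 m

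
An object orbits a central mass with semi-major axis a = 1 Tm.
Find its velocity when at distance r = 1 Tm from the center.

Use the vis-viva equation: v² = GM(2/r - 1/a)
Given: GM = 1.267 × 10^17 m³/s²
a = 1 Tm = 1 × 10^12 m
r = 1 Tm = 1 × 10^12 m
GM = 1.267 × 10^17 m³/s²
2/r − 1/a = 2 × 10^-12 − 1 × 10^-12 = 1 × 10^-12 m⁻¹
v² = GM (2/r − 1/a) = 126700 m²/s²
v = 355.949 m/s ≈ 355.9 m/s

Final answer: 355.9 m/s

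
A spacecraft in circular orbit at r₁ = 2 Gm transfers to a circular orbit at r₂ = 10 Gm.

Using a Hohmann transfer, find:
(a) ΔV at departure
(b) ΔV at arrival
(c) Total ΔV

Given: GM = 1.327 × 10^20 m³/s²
r₁ = 2 Gm = 2 × 10^9 m
r₂ = 10 Gm = 1 × 10^10 m
GM = 1.327 × 10^20 m³/s²
Transfer ellipse: a_t = (r₁ + r₂)/2 = 6 × 10^9 m
Circular speed at r₁: v₁ = √(GM/r₁) = 257585 m/s
Transfer speed at r₁ (periapsis): v₁ₜ = √(GM(2/r₁ − 1/a_t)) = 332541 m/s
(a) ΔV₁ = v₁ₜ − v₁ = 74955.8 m/s ≈ 74.96 km/s
Circular speed at r₂: v₂ = √(GM/r₂) = 115195 m/s
Transfer speed at r₂ (apoapsis): v₂ₜ = √(GM(2/r₂ − 1/a_t)) = 66508.1 m/s
(b) ΔV₂ = v₂ − v₂ₜ = 48687.3 m/s ≈ 48.69 km/s
(c) ΔV_total = ΔV₁ + ΔV₂ = 123643 m/s ≈ 123.6 km/s

Final answer:
(a) ΔV₁ = 74.96 km/s
(b) ΔV₂ = 48.69 km/s
(c) ΔV_total = 123.6 km/s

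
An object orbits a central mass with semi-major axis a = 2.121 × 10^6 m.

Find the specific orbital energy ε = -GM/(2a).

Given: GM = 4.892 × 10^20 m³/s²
a = 2.121 × 10^6 m
GM = 4.892 × 10^20 m³/s²
2a = 4.242 × 10^6 m
ε = −GM/(2a) = -1.15323 × 10^14 J/kg ≈ -1.153 × 10^5 GJ/kg

Final answer: -1.153 × 10^5 GJ/kg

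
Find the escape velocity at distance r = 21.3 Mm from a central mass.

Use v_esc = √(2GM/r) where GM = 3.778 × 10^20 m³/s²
r = 21.3 Mm = 2.13 × 10^7 m
GM = 3.778 × 10^20 m³/s²
2GM/r = 2 × (3.778 × 10^20) / (2.13 × 10^7) = 3.54742 × 10^13 m²/s²
v_esc = √(2GM/r) = 5.95602 × 10^6 m/s ≈ 5956 km/s

Final answer: 5956 km/s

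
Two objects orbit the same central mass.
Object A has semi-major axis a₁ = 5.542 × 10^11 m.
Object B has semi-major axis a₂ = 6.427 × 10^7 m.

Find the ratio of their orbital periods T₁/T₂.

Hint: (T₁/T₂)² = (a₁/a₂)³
a₁ = 5.542 × 10^11 m
a₂ = 6.427 × 10^7 m
a₁/a₂ = 8623
T₁/T₂ = (a₁/a₂)^(3/2) = (8623)^1.5 = 800732

Final answer: T₁/T₂ = 8.007 × 10^5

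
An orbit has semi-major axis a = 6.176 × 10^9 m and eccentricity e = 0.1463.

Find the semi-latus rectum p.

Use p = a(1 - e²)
a = 6.176 × 10^9 m
e = 0.1463,  e² = 0.0214037,  1 − e² = 0.978596
p = a(1 − e²) = 6.176 × 10^9 m × 0.978596 = 6.04381 × 10^9 m ≈ 6.044 × 10^9 m

Final answer: p = 6.044 × 10^9 m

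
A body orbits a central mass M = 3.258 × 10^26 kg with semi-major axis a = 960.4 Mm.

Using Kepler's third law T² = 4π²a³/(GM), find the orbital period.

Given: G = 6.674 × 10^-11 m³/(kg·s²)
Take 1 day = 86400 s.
M = 3.258 × 10^26 kg
GM = G × M = 6.674 × 10^-11 × 3.258 × 10^26 = 2.17439 × 10^16 m³/s²
a = 960.4 Mm = 9.604 × 10^8 m
a³ = 8.85842 × 10^26 m³
T = 2π √(a³/GM) = 2π √((8.85842 × 10^26) / (2.17439 × 10^16)) = 2π × 201841 s
T = 1.2682 × 10^6 s ≈ 14.68 days

Final answer: 14.68 days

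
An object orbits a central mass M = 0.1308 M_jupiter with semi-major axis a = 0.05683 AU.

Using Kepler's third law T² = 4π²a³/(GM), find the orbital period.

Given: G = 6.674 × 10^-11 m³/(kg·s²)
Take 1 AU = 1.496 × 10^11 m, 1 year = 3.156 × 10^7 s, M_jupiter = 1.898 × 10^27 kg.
M = 0.1308 M_jupiter = 2.48258 × 10^26 kg
GM = G × M = 6.674 × 10^-11 × 2.48258 × 10^26 = 1.65688 × 10^16 m³/s²
a = 0.05683 AU = 8.50177 × 10^9 m
a³ = 6.14508 × 10^29 m³
T = 2π √(a³/GM) = 2π √((6.14508 × 10^29) / (1.65688 × 10^16)) = 2π × 6.09002 × 10^6 s
T = 3.82647 × 10^7 s ≈ 1.212 years

Final answer: 1.212 years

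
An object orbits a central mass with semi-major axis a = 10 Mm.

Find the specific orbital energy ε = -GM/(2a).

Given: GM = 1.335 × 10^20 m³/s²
a = 10 Mm = 1 × 10^7 m
GM = 1.335 × 10^20 m³/s²
2a = 2 × 10^7 m
ε = −GM/(2a) = -6.675 × 10^12 J/kg ≈ -6675 GJ/kg

Final answer: -6675 GJ/kg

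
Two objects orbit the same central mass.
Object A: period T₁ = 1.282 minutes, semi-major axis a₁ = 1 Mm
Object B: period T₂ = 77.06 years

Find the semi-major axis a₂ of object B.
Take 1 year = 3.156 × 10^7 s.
T₁ = 1.282 minutes = 76.92 s
T₂ = 77.06 years = 2.43201 × 10^9 s
a₁ = 1 Mm = 1 × 10^6 m
Kepler's third law: (T₂/T₁)² = (a₂/a₁)³  ⇒  a₂ = a₁ (T₂/T₁)^(2/3)
T₂/T₁ = 3.16174 × 10^7
(T₂/T₁)^(2/3) = 99988.8
a₂ = 1 × 10^6 m × 99988.8 = 9.99888 × 10^10 m ≈ 99.99 Gm

Final answer: a₂ = 99.99 Gm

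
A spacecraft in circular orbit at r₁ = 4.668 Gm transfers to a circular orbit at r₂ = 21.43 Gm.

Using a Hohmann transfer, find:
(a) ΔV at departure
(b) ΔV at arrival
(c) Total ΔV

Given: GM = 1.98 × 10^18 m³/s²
r₁ = 4.668 Gm = 4.668 × 10^9 m
r₂ = 21.43 Gm = 2.143 × 10^10 m
GM = 1.98 × 10^18 m³/s²
Transfer ellipse: a_t = (r₁ + r₂)/2 = 1.3049 × 10^10 m
Circular speed at r₁: v₁ = √(GM/r₁) = 20595.3 m/s
Transfer speed at r₁ (periapsis): v₁ₜ = √(GM(2/r₁ − 1/a_t)) = 26393.1 m/s
(a) ΔV₁ = v₁ₜ − v₁ = 5797.8 m/s ≈ 5.798 km/s
Circular speed at r₂: v₂ = √(GM/r₂) = 9612.17 m/s
Transfer speed at r₂ (apoapsis): v₂ₜ = √(GM(2/r₂ − 1/a_t)) = 5749.08 m/s
(b) ΔV₂ = v₂ − v₂ₜ = 3863.09 m/s ≈ 3.863 km/s
(c) ΔV_total = ΔV₁ + ΔV₂ = 9660.89 m/s ≈ 9.661 km/s

Final answer:
(a) ΔV₁ = 5.798 km/s
(b) ΔV₂ = 3.863 km/s
(c) ΔV_total = 9.661 km/s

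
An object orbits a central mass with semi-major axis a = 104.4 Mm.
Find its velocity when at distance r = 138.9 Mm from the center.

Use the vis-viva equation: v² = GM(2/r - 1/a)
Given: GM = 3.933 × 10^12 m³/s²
a = 104.4 Mm = 1.044 × 10^8 m
r = 138.9 Mm = 1.389 × 10^8 m
GM = 3.933 × 10^12 m³/s²
2/r − 1/a = 1.43988 × 10^-8 − 9.57854 × 10^-9 = 4.8203 × 10^-9 m⁻¹
v² = GM (2/r − 1/a) = 18958.3 m²/s²
v = 137.689 m/s ≈ 137.7 m/s

Final answer: 137.7 m/s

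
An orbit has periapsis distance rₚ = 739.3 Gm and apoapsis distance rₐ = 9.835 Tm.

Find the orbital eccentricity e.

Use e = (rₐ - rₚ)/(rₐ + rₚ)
rₚ = 739.3 Gm = 7.393 × 10^11 m
rₐ = 9.835 Tm = 9.835 × 10^12 m
rₐ − rₚ = 9.0957 × 10^12 m
rₐ + rₚ = 1.05743 × 10^13 m
e = (rₐ − rₚ)/(rₐ + rₚ) = 0.86017

Final answer: e = 0.8602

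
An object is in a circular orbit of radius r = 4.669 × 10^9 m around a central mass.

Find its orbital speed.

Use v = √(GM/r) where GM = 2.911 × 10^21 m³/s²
r = 4.669 × 10^9 m
GM = 2.911 × 10^21 m³/s²
GM/r = (2.911 × 10^21) / (4.669 × 10^9) = 6.23474 × 10^11 m²/s²
v = √(GM/r) = 789604 m/s ≈ 789.6 km/s

Final answer: 789.6 km/s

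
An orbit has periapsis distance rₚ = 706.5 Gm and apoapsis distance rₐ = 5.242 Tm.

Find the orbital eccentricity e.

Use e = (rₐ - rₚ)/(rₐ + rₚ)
rₚ = 706.5 Gm = 7.065 × 10^11 m
rₐ = 5.242 Tm = 5.242 × 10^12 m
rₐ − rₚ = 4.5355 × 10^12 m
rₐ + rₚ = 5.9485 × 10^12 m
e = (rₐ − rₚ)/(rₐ + rₚ) = 0.762461

Final answer: e = 0.7625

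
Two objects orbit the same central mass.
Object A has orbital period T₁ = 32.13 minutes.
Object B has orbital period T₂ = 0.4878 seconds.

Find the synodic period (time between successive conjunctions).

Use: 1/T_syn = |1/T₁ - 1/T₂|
T₁ = 32.13 minutes = 1927.8 s
T₂ = 0.4878 seconds
1/T₁ = 0.000518726 s⁻¹
1/T₂ = 2.05002 s⁻¹
|1/T₁ − 1/T₂| = 2.0495 s⁻¹
T_syn = 1 / |1/T₁ − 1/T₂| = 0.487923 s ≈ 0.4879 seconds

Final answer: T_syn = 0.4879 seconds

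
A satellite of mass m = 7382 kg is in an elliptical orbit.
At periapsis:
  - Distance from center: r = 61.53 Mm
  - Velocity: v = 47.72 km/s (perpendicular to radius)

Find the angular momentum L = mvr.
r = 61.53 Mm = 6.153 × 10^7 m
v = 47.72 km/s = 47720 m/s
vr = 47720 × 6.153 × 10^7 = 2.93621 × 10^12 m²/s
L = m × vr = 7382 × 2.93621 × 10^12 = 2.16751 × 10^16 kg·m²/s ≈ 2.168 × 10^16 kg·m²/s

Final answer: L = 2.168 × 10^16 kg·m²/s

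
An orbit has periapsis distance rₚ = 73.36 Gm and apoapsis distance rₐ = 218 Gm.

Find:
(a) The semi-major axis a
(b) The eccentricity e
rₚ = 73.36 Gm = 7.336 × 10^10 m
rₐ = 218 Gm = 2.18 × 10^11 m
(a) a = (rₚ + rₐ)/2 = 1.4568 × 10^11 m ≈ 145.7 Gm
(b) e = (rₐ − rₚ)/(rₐ + rₚ) = (1.4464 × 10^11) / (2.9136 × 10^11) = 0.496431

Final answer:
(a) a = 145.7 Gm
(b) e = 0.4964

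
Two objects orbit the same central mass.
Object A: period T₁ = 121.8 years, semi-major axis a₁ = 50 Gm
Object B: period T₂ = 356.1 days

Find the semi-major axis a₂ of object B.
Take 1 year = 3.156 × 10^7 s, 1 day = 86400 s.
T₁ = 121.8 years = 3.84401 × 10^9 s
T₂ = 356.1 days = 3.0767 × 10^7 s
a₁ = 50 Gm = 5 × 10^10 m
Kepler's third law: (T₂/T₁)² = (a₂/a₁)³  ⇒  a₂ = a₁ (T₂/T₁)^(2/3)
T₂/T₁ = 0.0080039
(T₂/T₁)^(2/3) = 0.040013
a₂ = 5 × 10^10 m × 0.040013 = 2.00065 × 10^9 m ≈ 2.001 Gm

Final answer: a₂ = 2.001 Gm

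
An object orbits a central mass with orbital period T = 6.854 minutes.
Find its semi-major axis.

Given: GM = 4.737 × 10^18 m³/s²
T = 6.854 minutes = 411.24 s
GM = 4.737 × 10^18 m³/s²
Kepler's third law: a³ = GM T² / (4π²)
T² = 169118 s²
a³ = (4.737 × 10^18) × 169118 / (4π²) = 2.02924 × 10^22 m³
a = (a³)^(1/3) = 2.72758 × 10^7 m ≈ 2.728 × 10^7 m

Final answer: 2.728 × 10^7 m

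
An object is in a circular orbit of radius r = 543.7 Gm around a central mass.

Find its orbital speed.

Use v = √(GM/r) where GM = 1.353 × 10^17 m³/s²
r = 543.7 Gm = 5.437 × 10^11 m
GM = 1.353 × 10^17 m³/s²
GM/r = (1.353 × 10^17) / (5.437 × 10^11) = 248850 m²/s²
v = √(GM/r) = 498.849 m/s ≈ 498.8 m/s

Final answer: 498.8 m/s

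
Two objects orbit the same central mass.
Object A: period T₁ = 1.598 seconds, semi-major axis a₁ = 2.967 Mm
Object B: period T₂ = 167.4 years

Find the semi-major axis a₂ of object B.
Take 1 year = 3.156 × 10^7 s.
T₁ = 1.598 seconds
T₂ = 167.4 years = 5.28314 × 10^9 s
a₁ = 2.967 Mm = 2.967 × 10^6 m
Kepler's third law: (T₂/T₁)² = (a₂/a₁)³  ⇒  a₂ = a₁ (T₂/T₁)^(2/3)
T₂/T₁ = 3.3061 × 10^9
(T₂/T₁)^(2/3) = 2.21927 × 10^6
a₂ = 2.967 × 10^6 m × 2.21927 × 10^6 = 6.58458 × 10^12 m ≈ 6.585 Tm

Final answer: a₂ = 6.585 Tm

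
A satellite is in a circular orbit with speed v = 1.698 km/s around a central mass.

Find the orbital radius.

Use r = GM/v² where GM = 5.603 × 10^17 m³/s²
v = 1.698 km/s = 1698 m/s
GM = 5.603 × 10^17 m³/s²
v² = 2.8832 × 10^6 m²/s²
r = GM/v² = (5.603 × 10^17) / (2.8832 × 10^6) = 1.94332 × 10^11 m ≈ 1.943 × 10^11 m

Final answer: 1.943 × 10^11 m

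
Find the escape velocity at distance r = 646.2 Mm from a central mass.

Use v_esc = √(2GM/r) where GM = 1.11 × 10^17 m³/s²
r = 646.2 Mm = 6.462 × 10^8 m
GM = 1.11 × 10^17 m³/s²
2GM/r = 2 × (1.11 × 10^17) / (6.462 × 10^8) = 3.43547 × 10^8 m²/s²
v_esc = √(2GM/r) = 18535 m/s ≈ 18.54 km/s

Final answer: 18.54 km/s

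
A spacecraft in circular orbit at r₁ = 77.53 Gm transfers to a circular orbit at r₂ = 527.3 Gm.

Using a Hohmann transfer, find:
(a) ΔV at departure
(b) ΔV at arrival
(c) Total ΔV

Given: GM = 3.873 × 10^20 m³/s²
r₁ = 77.53 Gm = 7.753 × 10^10 m
r₂ = 527.3 Gm = 5.273 × 10^11 m
GM = 3.873 × 10^20 m³/s²
Transfer ellipse: a_t = (r₁ + r₂)/2 = 3.02415 × 10^11 m
Circular speed at r₁: v₁ = √(GM/r₁) = 70678.7 m/s
Transfer speed at r₁ (periapsis): v₁ₜ = √(GM(2/r₁ − 1/a_t)) = 93328.9 m/s
(a) ΔV₁ = v₁ₜ − v₁ = 22650.1 m/s ≈ 22.65 km/s
Circular speed at r₂: v₂ = √(GM/r₂) = 27101.6 m/s
Transfer speed at r₂ (apoapsis): v₂ₜ = √(GM(2/r₂ − 1/a_t)) = 13722.3 m/s
(b) ΔV₂ = v₂ − v₂ₜ = 13379.3 m/s ≈ 13.38 km/s
(c) ΔV_total = ΔV₁ + ΔV₂ = 36029.4 m/s ≈ 36.03 km/s

Final answer:
(a) ΔV₁ = 22.65 km/s
(b) ΔV₂ = 13.38 km/s
(c) ΔV_total = 36.03 km/s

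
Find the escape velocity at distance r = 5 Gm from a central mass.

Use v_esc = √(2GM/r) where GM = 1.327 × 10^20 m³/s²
r = 5 Gm = 5 × 10^9 m
GM = 1.327 × 10^20 m³/s²
2GM/r = 2 × (1.327 × 10^20) / (5 × 10^9) = 5.308 × 10^10 m²/s²
v_esc = √(2GM/r) = 230391 m/s ≈ 230.4 km/s

Final answer: 230.4 km/s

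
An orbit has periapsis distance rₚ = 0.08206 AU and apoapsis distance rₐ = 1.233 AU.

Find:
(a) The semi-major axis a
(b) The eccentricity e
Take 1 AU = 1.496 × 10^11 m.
rₚ = 0.08206 AU = 1.22762 × 10^10 m
rₐ = 1.233 AU = 1.84457 × 10^11 m
(a) a = (rₚ + rₐ)/2 = 9.83665 × 10^10 m ≈ 0.6575 AU
(b) e = (rₐ − rₚ)/(rₐ + rₚ) = (1.72181 × 10^11) / (1.96733 × 10^11) = 0.8752

Final answer:
(a) a = 0.6575 AU
(b) e = 0.8752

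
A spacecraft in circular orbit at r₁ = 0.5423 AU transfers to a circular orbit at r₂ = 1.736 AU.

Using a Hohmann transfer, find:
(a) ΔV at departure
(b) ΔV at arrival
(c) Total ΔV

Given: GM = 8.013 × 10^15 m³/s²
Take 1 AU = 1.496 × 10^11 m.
r₁ = 0.5423 AU = 8.11281 × 10^10 m
r₂ = 1.736 AU = 2.59706 × 10^11 m
GM = 8.013 × 10^15 m³/s²
Transfer ellipse: a_t = (r₁ + r₂)/2 = 1.70417 × 10^11 m
Circular speed at r₁: v₁ = √(GM/r₁) = 314.277 m/s
Transfer speed at r₁ (periapsis): v₁ₜ = √(GM(2/r₁ − 1/a_t)) = 387.968 m/s
(a) ΔV₁ = v₁ₜ − v₁ = 73.6919 m/s ≈ 73.69 m/s
Circular speed at r₂: v₂ = √(GM/r₂) = 175.654 m/s
Transfer speed at r₂ (apoapsis): v₂ₜ = √(GM(2/r₂ − 1/a_t)) = 121.195 m/s
(b) ΔV₂ = v₂ − v₂ₜ = 54.4581 m/s ≈ 54.46 m/s
(c) ΔV_total = ΔV₁ + ΔV₂ = 128.15 m/s ≈ 128.1 m/s

Final answer:
(a) ΔV₁ = 73.69 m/s
(b) ΔV₂ = 54.46 m/s
(c) ΔV_total = 128.1 m/s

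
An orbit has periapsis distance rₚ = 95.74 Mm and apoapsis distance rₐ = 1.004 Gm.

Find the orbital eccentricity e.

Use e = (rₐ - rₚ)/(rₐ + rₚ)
rₚ = 95.74 Mm = 9.574 × 10^7 m
rₐ = 1.004 Gm = 1.004 × 10^9 m
rₐ − rₚ = 9.0826 × 10^8 m
rₐ + rₚ = 1.09974 × 10^9 m
e = (rₐ − rₚ)/(rₐ + rₚ) = 0.825886

Final answer: e = 0.8259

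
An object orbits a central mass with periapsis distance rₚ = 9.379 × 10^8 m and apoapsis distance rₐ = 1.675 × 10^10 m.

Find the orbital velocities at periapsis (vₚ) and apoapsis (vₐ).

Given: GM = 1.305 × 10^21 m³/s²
rₚ = 9.379 × 10^8 m
rₐ = 1.675 × 10^10 m
GM = 1.305 × 10^21 m³/s²
a = (rₚ + rₐ)/2 = 8.84395 × 10^9 m
Vis-viva: v² = GM (2/r − 1/a)
vₚ² = 1.305 × 10^21 × (2.13242 × 10^-9 − 1.13072 × 10^-10) = 2.63525 × 10^12 m²/s²
vₚ = 1.62335 × 10^6 m/s ≈ 1623 km/s
vₐ² = 1.305 × 10^21 × (1.19403 × 10^-10 − 1.13072 × 10^-10) = 8.2624 × 10^9 m²/s²
vₐ = 90897.7 m/s ≈ 90.9 km/s

Final answer: vₚ = 1623 km/s, vₐ = 90.9 km/s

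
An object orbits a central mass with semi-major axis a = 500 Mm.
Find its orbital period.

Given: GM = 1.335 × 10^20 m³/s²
a = 500 Mm = 5 × 10^8 m
GM = 1.335 × 10^20 m³/s²
a³ = 1.25 × 10^26 m³
T = 2π √(a³/GM) = 2π √((1.25 × 10^26) / (1.335 × 10^20)) = 2π × 967.641 s
T = 6079.87 s ≈ 1.689 hours

Final answer: 1.689 hours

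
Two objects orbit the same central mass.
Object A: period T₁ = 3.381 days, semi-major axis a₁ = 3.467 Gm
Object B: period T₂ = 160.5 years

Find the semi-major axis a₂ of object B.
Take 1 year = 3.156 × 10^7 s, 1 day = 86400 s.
T₁ = 3.381 days = 292118 s
T₂ = 160.5 years = 5.06538 × 10^9 s
a₁ = 3.467 Gm = 3.467 × 10^9 m
Kepler's third law: (T₂/T₁)² = (a₂/a₁)³  ⇒  a₂ = a₁ (T₂/T₁)^(2/3)
T₂/T₁ = 17340.2
(T₂/T₁)^(2/3) = 669.939
a₂ = 3.467 × 10^9 m × 669.939 = 2.32268 × 10^12 m ≈ 2.323 Tm

Final answer: a₂ = 2.323 Tm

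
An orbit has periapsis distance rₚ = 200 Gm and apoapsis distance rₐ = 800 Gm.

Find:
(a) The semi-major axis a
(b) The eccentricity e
rₚ = 200 Gm = 2 × 10^11 m
rₐ = 800 Gm = 8 × 10^11 m
(a) a = (rₚ + rₐ)/2 = 5 × 10^11 m ≈ 500 Gm
(b) e = (rₐ − rₚ)/(rₐ + rₚ) = (6 × 10^11) / (1 × 10^12) = 0.6

Final answer:
(a) a = 500 Gm
(b) e = 0.6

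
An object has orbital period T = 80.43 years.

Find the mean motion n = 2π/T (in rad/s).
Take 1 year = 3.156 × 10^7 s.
T = 80.43 years = 2.53837 × 10^9 s
n = 2π / (2.53837 × 10^9 s) = 2.47528 × 10^-9 rad/s ≈ 2.475 × 10^-9 rad/s

Final answer: n = 2.475 × 10^-9 rad/s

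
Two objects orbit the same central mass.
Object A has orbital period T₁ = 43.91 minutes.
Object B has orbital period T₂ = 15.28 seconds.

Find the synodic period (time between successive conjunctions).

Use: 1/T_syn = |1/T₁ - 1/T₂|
T₁ = 43.91 minutes = 2634.6 s
T₂ = 15.28 seconds
1/T₁ = 0.000379564 s⁻¹
1/T₂ = 0.065445 s⁻¹
|1/T₁ − 1/T₂| = 0.0650655 s⁻¹
T_syn = 1 / |1/T₁ − 1/T₂| = 15.3691 s ≈ 15.37 seconds

Final answer: T_syn = 15.37 seconds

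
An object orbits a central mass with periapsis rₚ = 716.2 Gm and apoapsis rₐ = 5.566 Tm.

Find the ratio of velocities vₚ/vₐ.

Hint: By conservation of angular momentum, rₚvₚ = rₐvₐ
rₚ = 716.2 Gm = 7.162 × 10^11 m
rₐ = 5.566 Tm = 5.566 × 10^12 m
rₚvₚ = rₐvₐ  ⇒  vₚ/vₐ = rₐ/rₚ
vₚ/vₐ = (5.566 × 10^12) / (7.162 × 10^11) = 7.77157

Final answer: vₚ/vₐ = 7.772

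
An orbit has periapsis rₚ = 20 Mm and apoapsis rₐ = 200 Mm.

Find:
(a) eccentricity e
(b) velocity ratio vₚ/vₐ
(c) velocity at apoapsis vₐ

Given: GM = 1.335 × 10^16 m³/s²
rₚ = 20 Mm = 2 × 10^7 m
rₐ = 200 Mm = 2 × 10^8 m
GM = 1.335 × 10^16 m³/s²
a = (rₚ + rₐ)/2 = 1.1 × 10^8 m
e = (rₐ − rₚ)/(rₐ + rₚ) = (1.8 × 10^8) / (2.2 × 10^8) = 0.818182
(a) e = 0.818182 ≈ 0.8182
(b) vₚ/vₐ = rₐ/rₚ (angular momentum) = (2 × 10^8) / (2 × 10^7) = 10 ≈ 10
(c) vₐ² = GM (2/rₐ − 1/a) = 1.335 × 10^16 × (1 × 10^-8 − 9.09091 × 10^-9) = 1.21364 × 10^7 m²/s²;  vₐ = 3483.73 m/s ≈ 3.484 km/s

Final answer:
(a) eccentricity e = 0.8182
(b) velocity ratio vₚ/vₐ = 10
(c) velocity at apoapsis vₐ = 3.484 km/s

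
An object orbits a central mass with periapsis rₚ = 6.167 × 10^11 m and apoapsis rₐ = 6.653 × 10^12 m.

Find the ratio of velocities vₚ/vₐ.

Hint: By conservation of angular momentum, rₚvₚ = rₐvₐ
rₚ = 6.167 × 10^11 m
rₐ = 6.653 × 10^12 m
rₚvₚ = rₐvₐ  ⇒  vₚ/vₐ = rₐ/rₚ
vₚ/vₐ = (6.653 × 10^12) / (6.167 × 10^11) = 10.7881

Final answer: vₚ/vₐ = 10.79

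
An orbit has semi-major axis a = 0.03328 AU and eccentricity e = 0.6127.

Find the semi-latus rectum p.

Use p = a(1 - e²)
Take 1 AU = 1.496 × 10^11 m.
a = 0.03328 AU = 4.97869 × 10^9 m
e = 0.6127,  e² = 0.375401,  1 − e² = 0.624599
p = a(1 − e²) = 4.97869 × 10^9 m × 0.624599 = 3.10968 × 10^9 m ≈ 0.02079 AU

Final answer: p = 0.02079 AU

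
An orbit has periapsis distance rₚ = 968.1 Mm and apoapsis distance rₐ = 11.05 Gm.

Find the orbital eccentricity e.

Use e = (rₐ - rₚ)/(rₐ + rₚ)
rₚ = 968.1 Mm = 9.681 × 10^8 m
rₐ = 11.05 Gm = 1.105 × 10^10 m
rₐ − rₚ = 1.00819 × 10^10 m
rₐ + rₚ = 1.20181 × 10^10 m
e = (rₐ − rₚ)/(rₐ + rₚ) = 0.838893

Final answer: e = 0.8389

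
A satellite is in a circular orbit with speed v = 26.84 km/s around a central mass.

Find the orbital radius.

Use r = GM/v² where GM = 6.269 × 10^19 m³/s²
v = 26.84 km/s = 26840 m/s
GM = 6.269 × 10^19 m³/s²
v² = 7.20386 × 10^8 m²/s²
r = GM/v² = (6.269 × 10^19) / (7.20386 × 10^8) = 8.70228 × 10^10 m ≈ 87.02 Gm

Final answer: 87.02 Gm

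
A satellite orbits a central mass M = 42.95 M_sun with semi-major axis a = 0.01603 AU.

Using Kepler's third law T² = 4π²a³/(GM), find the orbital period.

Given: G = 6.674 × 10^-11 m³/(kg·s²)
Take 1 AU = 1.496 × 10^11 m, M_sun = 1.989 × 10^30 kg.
M = 42.95 M_sun = 8.54276 × 10^31 kg
GM = G × M = 6.674 × 10^-11 × 8.54276 × 10^31 = 5.70143 × 10^21 m³/s²
a = 0.01603 AU = 2.39809 × 10^9 m
a³ = 1.3791 × 10^28 m³
T = 2π √(a³/GM) = 2π √((1.3791 × 10^28) / (5.70143 × 10^21)) = 2π × 1555.27 s
T = 9772.05 s ≈ 2.714 hours

Final answer: 2.714 hours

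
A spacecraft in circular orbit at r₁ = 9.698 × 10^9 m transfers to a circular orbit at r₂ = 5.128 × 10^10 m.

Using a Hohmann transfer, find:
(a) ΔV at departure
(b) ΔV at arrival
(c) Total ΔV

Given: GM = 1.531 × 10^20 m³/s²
r₁ = 9.698 × 10^9 m
r₂ = 5.128 × 10^10 m
GM = 1.531 × 10^20 m³/s²
Transfer ellipse: a_t = (r₁ + r₂)/2 = 3.0489 × 10^10 m
Circular speed at r₁: v₁ = √(GM/r₁) = 125645 m/s
Transfer speed at r₁ (periapsis): v₁ₜ = √(GM(2/r₁ − 1/a_t)) = 162948 m/s
(a) ΔV₁ = v₁ₜ − v₁ = 37302.6 m/s ≈ 37.3 km/s
Circular speed at r₂: v₂ = √(GM/r₂) = 54640.4 m/s
Transfer speed at r₂ (apoapsis): v₂ₜ = √(GM(2/r₂ − 1/a_t)) = 30816.5 m/s
(b) ΔV₂ = v₂ − v₂ₜ = 23823.9 m/s ≈ 23.82 km/s
(c) ΔV_total = ΔV₁ + ΔV₂ = 61126.5 m/s ≈ 61.13 km/s

Final answer:
(a) ΔV₁ = 37.3 km/s
(b) ΔV₂ = 23.82 km/s
(c) ΔV_total = 61.13 km/s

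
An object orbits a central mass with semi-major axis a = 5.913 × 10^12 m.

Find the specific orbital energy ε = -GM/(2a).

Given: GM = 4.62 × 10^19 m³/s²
a = 5.913 × 10^12 m
GM = 4.62 × 10^19 m³/s²
2a = 1.1826 × 10^13 m
ε = −GM/(2a) = -3.90665 × 10^6 J/kg ≈ -3.907 MJ/kg

Final answer: -3.907 MJ/kg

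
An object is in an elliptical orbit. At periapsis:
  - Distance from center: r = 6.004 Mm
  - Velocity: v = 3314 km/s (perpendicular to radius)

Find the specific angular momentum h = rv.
r = 6.004 Mm = 6.004 × 10^6 m
v = 3314 km/s = 3.314 × 10^6 m/s
h = rv = 6.004 × 10^6 × 3.314 × 10^6 = 1.98973 × 10^13 m²/s ≈ 1.99 × 10^13 m²/s

Final answer: h = 1.99 × 10^13 m²/s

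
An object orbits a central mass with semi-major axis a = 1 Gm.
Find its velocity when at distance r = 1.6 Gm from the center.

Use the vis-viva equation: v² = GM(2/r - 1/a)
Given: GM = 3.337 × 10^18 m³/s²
a = 1 Gm = 1 × 10^9 m
r = 1.6 Gm = 1.6 × 10^9 m
GM = 3.337 × 10^18 m³/s²
2/r − 1/a = 1.25 × 10^-9 − 1 × 10^-9 = 2.5 × 10^-10 m⁻¹
v² = GM (2/r − 1/a) = 8.3425 × 10^8 m²/s²
v = 28883.4 m/s ≈ 28.88 km/s

Final answer: 28.88 km/s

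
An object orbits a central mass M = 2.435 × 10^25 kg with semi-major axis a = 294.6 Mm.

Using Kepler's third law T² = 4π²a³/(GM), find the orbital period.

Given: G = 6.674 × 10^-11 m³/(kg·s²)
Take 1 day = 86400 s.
M = 2.435 × 10^25 kg
GM = G × M = 6.674 × 10^-11 × 2.435 × 10^25 = 1.62512 × 10^15 m³/s²
a = 294.6 Mm = 2.946 × 10^8 m
a³ = 2.55681 × 10^25 m³
T = 2π √(a³/GM) = 2π √((2.55681 × 10^25) / (1.62512 × 10^15)) = 2π × 125431 s
T = 788109 s ≈ 9.122 days

Final answer: 9.122 days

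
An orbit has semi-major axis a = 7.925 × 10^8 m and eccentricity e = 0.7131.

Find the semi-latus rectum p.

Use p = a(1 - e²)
a = 7.925 × 10^8 m
e = 0.7131,  e² = 0.508512,  1 − e² = 0.491488
p = a(1 − e²) = 7.925 × 10^8 m × 0.491488 = 3.89505 × 10^8 m ≈ 3.895 × 10^8 m

Final answer: p = 3.895 × 10^8 m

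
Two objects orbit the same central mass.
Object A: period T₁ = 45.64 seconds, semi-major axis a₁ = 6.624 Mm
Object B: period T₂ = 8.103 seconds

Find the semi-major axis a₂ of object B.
T₁ = 45.64 seconds
T₂ = 8.103 seconds
a₁ = 6.624 Mm = 6.624 × 10^6 m
Kepler's third law: (T₂/T₁)² = (a₂/a₁)³  ⇒  a₂ = a₁ (T₂/T₁)^(2/3)
T₂/T₁ = 0.177542
(T₂/T₁)^(2/3) = 0.315888
a₂ = 6.624 × 10^6 m × 0.315888 = 2.09244 × 10^6 m ≈ 2.092 Mm

Final answer: a₂ = 2.092 Mm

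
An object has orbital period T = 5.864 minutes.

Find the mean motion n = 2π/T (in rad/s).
T = 5.864 minutes = 351.84 s
n = 2π / 351.84 s = 0.0178581 rad/s ≈ 0.01786 rad/s

Final answer: n = 0.01786 rad/s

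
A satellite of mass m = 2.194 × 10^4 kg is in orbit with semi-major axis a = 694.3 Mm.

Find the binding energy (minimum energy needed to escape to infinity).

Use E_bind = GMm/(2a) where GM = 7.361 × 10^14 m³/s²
a = 694.3 Mm = 6.943 × 10^8 m
GM = 7.361 × 10^14 m³/s²
m = 2.194 × 10^4 kg
GMm = 7.361 × 10^14 × 21940 = 1.615 × 10^19 m³·kg/s²
2a = 1.3886 × 10^9 m
E_bind = GMm/(2a) = 1.16304 × 10^10 J ≈ 11.63 GJ

Final answer: 11.63 GJ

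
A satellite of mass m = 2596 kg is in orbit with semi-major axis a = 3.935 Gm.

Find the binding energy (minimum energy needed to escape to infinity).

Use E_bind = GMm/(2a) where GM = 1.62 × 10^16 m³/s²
a = 3.935 Gm = 3.935 × 10^9 m
GM = 1.62 × 10^16 m³/s²
m = 2596 kg
GMm = 1.62 × 10^16 × 2596 = 4.20552 × 10^19 m³·kg/s²
2a = 7.87 × 10^9 m
E_bind = GMm/(2a) = 5.34374 × 10^9 J ≈ 5.344 GJ

Final answer: 5.344 GJ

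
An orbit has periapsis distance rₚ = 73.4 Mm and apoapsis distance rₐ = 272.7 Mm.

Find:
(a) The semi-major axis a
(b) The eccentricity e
rₚ = 73.4 Mm = 7.34 × 10^7 m
rₐ = 272.7 Mm = 2.727 × 10^8 m
(a) a = (rₚ + rₐ)/2 = 1.7305 × 10^8 m ≈ 173.1 Mm
(b) e = (rₐ − rₚ)/(rₐ + rₚ) = (1.993 × 10^8) / (3.461 × 10^8) = 0.575845

Final answer:
(a) a = 173.1 Mm
(b) e = 0.5758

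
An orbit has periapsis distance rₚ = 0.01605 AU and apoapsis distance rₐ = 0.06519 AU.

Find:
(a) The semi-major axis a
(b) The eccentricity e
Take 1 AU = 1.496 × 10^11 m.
rₚ = 0.01605 AU = 2.40108 × 10^9 m
rₐ = 0.06519 AU = 9.75242 × 10^9 m
(a) a = (rₚ + rₐ)/2 = 6.07675 × 10^9 m ≈ 0.04062 AU
(b) e = (rₐ − rₚ)/(rₐ + rₚ) = (7.35134 × 10^9) / (1.21535 × 10^10) = 0.604874

Final answer:
(a) a = 0.04062 AU
(b) e = 0.6049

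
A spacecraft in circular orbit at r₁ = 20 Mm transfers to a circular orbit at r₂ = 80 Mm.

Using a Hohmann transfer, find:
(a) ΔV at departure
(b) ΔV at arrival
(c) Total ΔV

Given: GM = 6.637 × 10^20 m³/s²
r₁ = 20 Mm = 2 × 10^7 m
r₂ = 80 Mm = 8 × 10^7 m
GM = 6.637 × 10^20 m³/s²
Transfer ellipse: a_t = (r₁ + r₂)/2 = 5 × 10^7 m
Circular speed at r₁: v₁ = √(GM/r₁) = 5.76064 × 10^6 m/s
Transfer speed at r₁ (periapsis): v₁ₜ = √(GM(2/r₁ − 1/a_t)) = 7.2867 × 10^6 m/s
(a) ΔV₁ = v₁ₜ − v₁ = 1.52606 × 10^6 m/s ≈ 1526 km/s
Circular speed at r₂: v₂ = √(GM/r₂) = 2.88032 × 10^6 m/s
Transfer speed at r₂ (apoapsis): v₂ₜ = √(GM(2/r₂ − 1/a_t)) = 1.82168 × 10^6 m/s
(b) ΔV₂ = v₂ − v₂ₜ = 1.05865 × 10^6 m/s ≈ 1059 km/s
(c) ΔV_total = ΔV₁ + ΔV₂ = 2.5847 × 10^6 m/s ≈ 2585 km/s

Final answer:
(a) ΔV₁ = 1526 km/s
(b) ΔV₂ = 1059 km/s
(c) ΔV_total = 2585 km/s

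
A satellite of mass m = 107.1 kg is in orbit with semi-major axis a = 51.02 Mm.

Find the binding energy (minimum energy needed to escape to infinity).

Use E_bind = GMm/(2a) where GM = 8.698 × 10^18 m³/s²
a = 51.02 Mm = 5.102 × 10^7 m
GM = 8.698 × 10^18 m³/s²
m = 107.1 kg
GMm = 8.698 × 10^18 × 107.1 = 9.31556 × 10^20 m³·kg/s²
2a = 1.0204 × 10^8 m
E_bind = GMm/(2a) = 9.12932 × 10^12 J ≈ 9.129 TJ

Final answer: 9.129 TJ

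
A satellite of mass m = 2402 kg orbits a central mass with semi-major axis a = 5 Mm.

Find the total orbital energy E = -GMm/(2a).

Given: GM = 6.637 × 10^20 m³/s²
a = 5 Mm = 5 × 10^6 m
GM = 6.637 × 10^20 m³/s²
2a = 1 × 10^7 m
GMm = 6.637 × 10^20 × 2402 = 1.59421 × 10^24 m³·kg/s²
E = −GMm/(2a) = -1.59421 × 10^17 J ≈ -159.4 PJ

Final answer: -159.4 PJ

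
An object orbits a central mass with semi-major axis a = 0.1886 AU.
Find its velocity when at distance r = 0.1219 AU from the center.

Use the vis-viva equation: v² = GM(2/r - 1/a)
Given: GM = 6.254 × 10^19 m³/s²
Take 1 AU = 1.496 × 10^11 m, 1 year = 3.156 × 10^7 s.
a = 0.1886 AU = 2.82146 × 10^10 m
r = 0.1219 AU = 1.82362 × 10^10 m
GM = 6.254 × 10^19 m³/s²
2/r − 1/a = 1.09672 × 10^-10 − 3.54427 × 10^-11 = 7.4229 × 10^-11 m⁻¹
v² = GM (2/r − 1/a) = 4.64228 × 10^9 m²/s²
v = 68134.3 m/s ≈ 14.37 AU/year

Final answer: 14.37 AU/year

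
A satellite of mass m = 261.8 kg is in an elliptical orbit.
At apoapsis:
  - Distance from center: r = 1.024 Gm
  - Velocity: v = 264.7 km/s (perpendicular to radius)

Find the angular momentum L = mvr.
r = 1.024 Gm = 1.024 × 10^9 m
v = 264.7 km/s = 264700 m/s
vr = 264700 × 1.024 × 10^9 = 2.71053 × 10^14 m²/s
L = m × vr = 261.8 × 2.71053 × 10^14 = 7.09616 × 10^16 kg·m²/s ≈ 7.096 × 10^16 kg·m²/s

Final answer: L = 7.096 × 10^16 kg·m²/s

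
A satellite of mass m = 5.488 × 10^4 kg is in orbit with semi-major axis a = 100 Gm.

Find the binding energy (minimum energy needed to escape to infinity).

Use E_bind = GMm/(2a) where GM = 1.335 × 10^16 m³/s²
a = 100 Gm = 1 × 10^11 m
GM = 1.335 × 10^16 m³/s²
m = 5.488 × 10^4 kg
GMm = 1.335 × 10^16 × 54880 = 7.32648 × 10^20 m³·kg/s²
2a = 2 × 10^11 m
E_bind = GMm/(2a) = 3.66324 × 10^9 J ≈ 3.663 GJ

Final answer: 3.663 GJ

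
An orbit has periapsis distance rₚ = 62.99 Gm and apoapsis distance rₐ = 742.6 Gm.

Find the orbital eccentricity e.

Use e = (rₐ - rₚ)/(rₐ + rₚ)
rₚ = 62.99 Gm = 6.299 × 10^10 m
rₐ = 742.6 Gm = 7.426 × 10^11 m
rₐ − rₚ = 6.7961 × 10^11 m
rₐ + rₚ = 8.0559 × 10^11 m
e = (rₐ − rₚ)/(rₐ + rₚ) = 0.843618

Final answer: e = 0.8436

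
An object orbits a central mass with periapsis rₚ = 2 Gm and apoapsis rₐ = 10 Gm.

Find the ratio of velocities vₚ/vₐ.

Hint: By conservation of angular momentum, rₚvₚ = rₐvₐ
rₚ = 2 Gm = 2 × 10^9 m
rₐ = 10 Gm = 1 × 10^10 m
rₚvₚ = rₐvₐ  ⇒  vₚ/vₐ = rₐ/rₚ
vₚ/vₐ = (1 × 10^10) / (2 × 10^9) = 5

Final answer: vₚ/vₐ = 5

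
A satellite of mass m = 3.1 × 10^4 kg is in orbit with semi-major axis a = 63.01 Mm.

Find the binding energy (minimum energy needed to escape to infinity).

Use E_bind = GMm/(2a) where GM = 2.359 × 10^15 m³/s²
a = 63.01 Mm = 6.301 × 10^7 m
GM = 2.359 × 10^15 m³/s²
m = 3.1 × 10^4 kg
GMm = 2.359 × 10^15 × 31000 = 7.3129 × 10^19 m³·kg/s²
2a = 1.2602 × 10^8 m
E_bind = GMm/(2a) = 5.80297 × 10^11 J ≈ 580.3 GJ

Final answer: 580.3 GJ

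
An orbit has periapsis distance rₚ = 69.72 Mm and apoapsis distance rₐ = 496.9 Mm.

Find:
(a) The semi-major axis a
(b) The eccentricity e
rₚ = 69.72 Mm = 6.972 × 10^7 m
rₐ = 496.9 Mm = 4.969 × 10^8 m
(a) a = (rₚ + rₐ)/2 = 2.8331 × 10^8 m ≈ 283.3 Mm
(b) e = (rₐ − rₚ)/(rₐ + rₚ) = (4.2718 × 10^8) / (5.6662 × 10^8) = 0.753909

Final answer:
(a) a = 283.3 Mm
(b) e = 0.7539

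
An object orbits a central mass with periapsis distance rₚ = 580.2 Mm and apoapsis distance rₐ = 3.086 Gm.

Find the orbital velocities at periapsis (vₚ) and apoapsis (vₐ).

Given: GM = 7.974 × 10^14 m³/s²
rₚ = 580.2 Mm = 5.802 × 10^8 m
rₐ = 3.086 Gm = 3.086 × 10^9 m
GM = 7.974 × 10^14 m³/s²
a = (rₚ + rₐ)/2 = 1.8331 × 10^9 m
Vis-viva: v² = GM (2/r − 1/a)
vₚ² = 7.974 × 10^14 × (3.44709 × 10^-9 − 5.45524 × 10^-10) = 2.31371 × 10^6 m²/s²
vₚ = 1521.09 m/s ≈ 1.521 km/s
vₐ² = 7.974 × 10^14 × (6.48088 × 10^-10 − 5.45524 × 10^-10) = 81784.7 m²/s²
vₐ = 285.98 m/s ≈ 286 m/s

Final answer: vₚ = 1.521 km/s, vₐ = 286 m/s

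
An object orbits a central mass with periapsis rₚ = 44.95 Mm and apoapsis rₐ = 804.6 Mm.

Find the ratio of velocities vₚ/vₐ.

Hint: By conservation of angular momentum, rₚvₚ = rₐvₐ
rₚ = 44.95 Mm = 4.495 × 10^7 m
rₐ = 804.6 Mm = 8.046 × 10^8 m
rₚvₚ = rₐvₐ  ⇒  vₚ/vₐ = rₐ/rₚ
vₚ/vₐ = (8.046 × 10^8) / (4.495 × 10^7) = 17.8999

Final answer: vₚ/vₐ = 17.9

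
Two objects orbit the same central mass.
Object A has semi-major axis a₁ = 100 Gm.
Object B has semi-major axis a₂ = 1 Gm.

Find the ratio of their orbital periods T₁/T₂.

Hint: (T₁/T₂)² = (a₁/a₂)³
a₁ = 100 Gm = 1 × 10^11 m
a₂ = 1 Gm = 1 × 10^9 m
a₁/a₂ = 100
T₁/T₂ = (a₁/a₂)^(3/2) = (100)^1.5 = 1000

Final answer: T₁/T₂ = 1000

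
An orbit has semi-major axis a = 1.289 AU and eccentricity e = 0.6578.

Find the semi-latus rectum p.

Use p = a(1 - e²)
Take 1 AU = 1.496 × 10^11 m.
a = 1.289 AU = 1.92834 × 10^11 m
e = 0.6578,  e² = 0.432701,  1 − e² = 0.567299
p = a(1 − e²) = 1.92834 × 10^11 m × 0.567299 = 1.09395 × 10^11 m ≈ 0.7312 AU

Final answer: p = 0.7312 AU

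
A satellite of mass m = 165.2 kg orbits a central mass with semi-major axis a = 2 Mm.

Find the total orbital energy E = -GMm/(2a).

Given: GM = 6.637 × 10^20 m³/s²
a = 2 Mm = 2 × 10^6 m
GM = 6.637 × 10^20 m³/s²
2a = 4 × 10^6 m
GMm = 6.637 × 10^20 × 165.2 = 1.09643 × 10^23 m³·kg/s²
E = −GMm/(2a) = -2.74108 × 10^16 J ≈ -27.41 PJ

Final answer: -27.41 PJ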